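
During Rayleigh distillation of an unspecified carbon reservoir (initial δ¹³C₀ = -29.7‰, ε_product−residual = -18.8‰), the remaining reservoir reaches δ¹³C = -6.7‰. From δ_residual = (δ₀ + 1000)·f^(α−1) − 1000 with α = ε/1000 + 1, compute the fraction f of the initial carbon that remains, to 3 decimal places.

α − 1 = ε/1000 = -0.0188
(δ_res + 1000)/(δ₀ + 1000) = (-6.7 + 1000)/(-29.7 + 1000) = 993.3/970.3 = 1.023704
f = 1.023704^(1/-0.0188) = exp(ln(1.023704)/-0.0188) = exp(0.02343/-0.0188)
f = exp(-1.2461) = 0.2876

0.288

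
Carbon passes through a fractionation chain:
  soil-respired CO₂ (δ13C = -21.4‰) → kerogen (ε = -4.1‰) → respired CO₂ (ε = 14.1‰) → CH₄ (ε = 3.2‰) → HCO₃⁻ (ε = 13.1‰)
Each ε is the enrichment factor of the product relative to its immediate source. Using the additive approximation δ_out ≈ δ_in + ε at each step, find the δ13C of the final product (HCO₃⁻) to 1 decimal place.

step 1: δ ≈ -21.4 + (-4.1) = -25.5‰
step 2: δ ≈ -25.5 + (14.1) = -11.4‰
step 3: δ ≈ -11.4 + (3.2) = -8.2‰
step 4: δ ≈ -8.2 + (13.1) = 4.9‰

4.9‰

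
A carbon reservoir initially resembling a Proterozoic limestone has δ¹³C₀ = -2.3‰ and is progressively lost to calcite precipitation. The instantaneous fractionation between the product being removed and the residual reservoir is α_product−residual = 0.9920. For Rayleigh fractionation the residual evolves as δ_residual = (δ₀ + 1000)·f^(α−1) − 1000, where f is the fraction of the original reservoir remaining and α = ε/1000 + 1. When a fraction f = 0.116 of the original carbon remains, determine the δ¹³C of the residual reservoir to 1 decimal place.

Rayleigh residual: δ_res = (δ₀ + 1000)·f^(α−1) − 1000
α − 1 = -0.00800
f^(α−1) = 0.116^(-0.00800) = 1.017383
δ_res = (-2.3 + 1000) × 1.017383 − 1000 = 1015.043 − 1000 = 15.04‰

15.0‰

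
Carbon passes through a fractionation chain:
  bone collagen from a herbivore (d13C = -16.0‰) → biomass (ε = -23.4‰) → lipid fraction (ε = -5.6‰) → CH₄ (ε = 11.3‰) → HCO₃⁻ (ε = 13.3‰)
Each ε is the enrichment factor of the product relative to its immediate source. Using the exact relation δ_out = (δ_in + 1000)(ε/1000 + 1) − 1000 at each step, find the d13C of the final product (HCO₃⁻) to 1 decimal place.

-20.8‰

step 1: δ = (-16.00 + 1000)·(-23.4/1000 + 1) − 1000 = -39.03‰
step 2: δ = (-39.03 + 1000)·(-5.6/1000 + 1) − 1000 = -44.41‰
step 3: δ = (-44.41 + 1000)·(11.3/1000 + 1) − 1000 = -33.61‰
step 4: δ = (-33.61 + 1000)·(13.3/1000 + 1) − 1000 = -20.76‰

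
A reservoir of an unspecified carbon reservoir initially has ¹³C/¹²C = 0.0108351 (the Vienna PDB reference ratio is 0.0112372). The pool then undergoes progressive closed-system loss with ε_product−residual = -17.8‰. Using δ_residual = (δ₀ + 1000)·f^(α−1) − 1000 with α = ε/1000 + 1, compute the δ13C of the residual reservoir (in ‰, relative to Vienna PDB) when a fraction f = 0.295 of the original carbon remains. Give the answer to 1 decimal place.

-14.6‰

δ₀ = (0.0108351/0.0112372 − 1)×1000 = (0.964217 − 1)×1000 = -35.783‰
α − 1 = ε/1000 = -0.0178
f^(α−1) = 0.295^(-0.0178) = 1.021968
δ_res = (-35.783 + 1000) × 1.021968 − 1000 = 985.399 − 1000 = -14.60‰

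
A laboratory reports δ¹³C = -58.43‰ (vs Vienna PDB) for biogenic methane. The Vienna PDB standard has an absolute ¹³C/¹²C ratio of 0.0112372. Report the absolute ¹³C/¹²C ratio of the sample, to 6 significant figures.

R_sample = R_standard × (δ¹³C/1000 + 1)
R_sample = 0.0112372 × (-58.43/1000 + 1) = 0.0112372 × 0.941570
R_sample = 0.0105806

0.0105806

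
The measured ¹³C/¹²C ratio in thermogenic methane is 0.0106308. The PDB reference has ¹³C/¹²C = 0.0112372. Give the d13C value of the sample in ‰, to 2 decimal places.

d13C = (R_sample / R_standard − 1) × 1000
R_sample / R_standard = 0.0106308 / 0.0112372 = 0.946036
d13C = (0.946036 − 1) × 1000 = -53.964‰

-53.96‰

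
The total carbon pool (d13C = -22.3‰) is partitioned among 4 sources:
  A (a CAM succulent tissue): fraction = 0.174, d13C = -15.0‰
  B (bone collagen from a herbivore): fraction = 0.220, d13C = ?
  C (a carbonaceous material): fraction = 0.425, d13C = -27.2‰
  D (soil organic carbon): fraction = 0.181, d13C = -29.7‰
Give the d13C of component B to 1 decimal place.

Isotope mass balance: δ_bulk = Σ fᵢ·δᵢ.
-22.3 = 0.174×(-15.0) + 0.220×δ_B + 0.425×(-27.2) + 0.181×(-29.7)
0.220·δ_B = -22.3 − (-19.546) = -2.754
δ_B = -2.754 / 0.220 = -12.52‰

-12.5‰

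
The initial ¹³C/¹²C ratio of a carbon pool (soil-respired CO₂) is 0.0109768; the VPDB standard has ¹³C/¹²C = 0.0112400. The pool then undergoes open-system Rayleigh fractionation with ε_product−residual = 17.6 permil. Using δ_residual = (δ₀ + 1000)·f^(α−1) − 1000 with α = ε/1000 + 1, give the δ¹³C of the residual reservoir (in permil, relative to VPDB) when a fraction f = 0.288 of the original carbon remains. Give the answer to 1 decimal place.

-44.6 permil

δ₀ = (0.0109768/0.0112400 − 1)×1000 = (0.976584 − 1)×1000 = -23.416 permil
α − 1 = ε/1000 = 0.0176
f^(α−1) = 0.288^(0.0176) = 0.978330
δ_res = (-23.416 + 1000) × 0.978330 − 1000 = 955.421 − 1000 = -44.58 permil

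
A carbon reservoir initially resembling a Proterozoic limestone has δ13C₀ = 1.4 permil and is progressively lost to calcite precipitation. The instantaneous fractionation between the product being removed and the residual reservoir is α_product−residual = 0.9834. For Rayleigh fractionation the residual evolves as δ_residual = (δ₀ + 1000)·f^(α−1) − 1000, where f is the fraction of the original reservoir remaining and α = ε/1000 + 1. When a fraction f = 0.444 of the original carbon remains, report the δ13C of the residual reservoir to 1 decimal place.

15.0 permil

Rayleigh residual: δ_res = (δ₀ + 1000)·f^(α−1) − 1000
α − 1 = -0.01660
f^(α−1) = 0.444^(-0.01660) = 1.013569
δ_res = (1.4 + 1000) × 1.013569 − 1000 = 1014.988 − 1000 = 14.99 permil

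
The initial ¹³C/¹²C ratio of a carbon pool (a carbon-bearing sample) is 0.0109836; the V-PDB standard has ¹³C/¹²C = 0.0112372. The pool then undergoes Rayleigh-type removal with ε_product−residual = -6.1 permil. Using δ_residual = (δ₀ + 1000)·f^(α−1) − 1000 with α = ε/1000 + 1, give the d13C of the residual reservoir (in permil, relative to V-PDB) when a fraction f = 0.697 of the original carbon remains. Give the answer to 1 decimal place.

-20.4 permil

δ₀ = (0.0109836/0.0112372 − 1)×1000 = (0.977432 − 1)×1000 = -22.568 permil
α − 1 = ε/1000 = -0.0061
f^(α−1) = 0.697^(-0.0061) = 1.002204
δ_res = (-22.568 + 1000) × 1.002204 − 1000 = 979.587 − 1000 = -20.41 permil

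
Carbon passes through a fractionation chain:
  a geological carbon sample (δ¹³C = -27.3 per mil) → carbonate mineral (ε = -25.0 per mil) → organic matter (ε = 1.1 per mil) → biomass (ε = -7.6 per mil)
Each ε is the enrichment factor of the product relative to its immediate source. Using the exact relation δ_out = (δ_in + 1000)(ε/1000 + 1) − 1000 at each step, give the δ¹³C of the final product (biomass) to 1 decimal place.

step 1: δ = (-27.30 + 1000)·(-25.0/1000 + 1) − 1000 = -51.62 per mil
step 2: δ = (-51.62 + 1000)·(1.1/1000 + 1) − 1000 = -50.57 per mil
step 3: δ = (-50.57 + 1000)·(-7.6/1000 + 1) − 1000 = -57.79 per mil

-57.8 per mil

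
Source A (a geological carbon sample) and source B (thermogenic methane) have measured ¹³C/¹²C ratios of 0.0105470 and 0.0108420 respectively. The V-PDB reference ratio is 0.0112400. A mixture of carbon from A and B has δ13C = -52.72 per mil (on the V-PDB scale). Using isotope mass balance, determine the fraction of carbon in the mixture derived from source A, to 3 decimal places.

δ_A = (0.0105470/0.0112400 − 1)×1000 = (0.938345 − 1)×1000 = -61.655 per mil
δ_B = (0.0108420/0.0112400 − 1)×1000 = (0.964591 − 1)×1000 = -35.409 per mil
f_A = (δ_mix − δ_B)/(δ_A − δ_B) = (-52.72 − (-35.409))/(-61.655 − (-35.409))
f_A = -17.311 / -26.246 = 0.6596

0.660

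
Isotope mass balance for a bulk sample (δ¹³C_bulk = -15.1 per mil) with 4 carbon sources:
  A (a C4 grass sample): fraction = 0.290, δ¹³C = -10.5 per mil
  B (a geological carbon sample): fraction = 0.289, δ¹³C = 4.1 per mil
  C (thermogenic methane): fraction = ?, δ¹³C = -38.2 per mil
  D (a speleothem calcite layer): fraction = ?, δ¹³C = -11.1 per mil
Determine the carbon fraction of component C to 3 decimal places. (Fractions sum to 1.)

0.316

Let f_C and f_D be the unknown fractions; fractions sum to 1 so f_C + f_D = 0.421.
Mass balance: Σ fᵢ·δᵢ = δ_bulk ⇒ f_C·(-38.2) + f_D·(-11.1) = -15.1 − (-1.860) = -13.240
Substitute f_D = 0.421 − f_C:
f_C·(-38.2 − -11.1) = -13.240 − 0.421×(-11.1) = -8.567
f_C = -8.567 / -27.1 = 0.3161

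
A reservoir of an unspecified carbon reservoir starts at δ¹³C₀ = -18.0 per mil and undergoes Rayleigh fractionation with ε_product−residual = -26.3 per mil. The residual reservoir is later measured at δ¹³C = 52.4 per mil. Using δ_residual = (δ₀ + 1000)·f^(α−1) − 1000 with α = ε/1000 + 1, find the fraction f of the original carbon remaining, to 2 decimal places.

0.07

α − 1 = ε/1000 = -0.0263
(δ_res + 1000)/(δ₀ + 1000) = (52.4 + 1000)/(-18.0 + 1000) = 1052.4/982.0 = 1.071690
f = 1.071690^(1/-0.0263) = exp(ln(1.071690)/-0.0263) = exp(0.06924/-0.0263)
f = exp(-2.6326) = 0.0719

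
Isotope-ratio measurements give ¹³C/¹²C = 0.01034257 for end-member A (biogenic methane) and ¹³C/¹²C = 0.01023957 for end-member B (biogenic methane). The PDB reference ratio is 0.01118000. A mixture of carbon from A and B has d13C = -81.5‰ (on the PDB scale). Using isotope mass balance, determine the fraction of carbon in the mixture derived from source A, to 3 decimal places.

0.284

δ_A = (0.01034257/0.01118000 − 1)×1000 = (0.925096 − 1)×1000 = -74.904‰
δ_B = (0.01023957/0.01118000 − 1)×1000 = (0.915883 − 1)×1000 = -84.117‰
f_A = (δ_mix − δ_B)/(δ_A − δ_B) = (-81.5 − (-84.117))/(-74.904 − (-84.117))
f_A = 2.617 / 9.213 = 0.2841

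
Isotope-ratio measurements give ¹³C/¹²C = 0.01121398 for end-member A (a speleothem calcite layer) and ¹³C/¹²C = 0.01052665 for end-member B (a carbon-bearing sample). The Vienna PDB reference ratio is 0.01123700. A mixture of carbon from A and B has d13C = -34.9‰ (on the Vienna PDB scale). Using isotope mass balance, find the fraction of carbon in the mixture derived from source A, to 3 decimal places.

δ_A = (0.01121398/0.01123700 − 1)×1000 = (0.997951 − 1)×1000 = -2.049‰
δ_B = (0.01052665/0.01123700 − 1)×1000 = (0.936785 − 1)×1000 = -63.215‰
f_A = (δ_mix − δ_B)/(δ_A − δ_B) = (-34.9 − (-63.215))/(-2.049 − (-63.215))
f_A = 28.315 / 61.167 = 0.4629

0.463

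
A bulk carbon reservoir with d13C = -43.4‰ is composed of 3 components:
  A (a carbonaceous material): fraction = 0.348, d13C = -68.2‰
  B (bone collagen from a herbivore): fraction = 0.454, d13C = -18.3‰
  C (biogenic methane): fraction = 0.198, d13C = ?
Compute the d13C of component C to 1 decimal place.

Isotope mass balance: δ_bulk = Σ fᵢ·δᵢ.
-43.4 = 0.348×(-68.2) + 0.454×(-18.3) + 0.198×δ_C
0.198·δ_C = -43.4 − (-32.042) = -11.358
δ_C = -11.358 / 0.198 = -57.36‰

-57.4‰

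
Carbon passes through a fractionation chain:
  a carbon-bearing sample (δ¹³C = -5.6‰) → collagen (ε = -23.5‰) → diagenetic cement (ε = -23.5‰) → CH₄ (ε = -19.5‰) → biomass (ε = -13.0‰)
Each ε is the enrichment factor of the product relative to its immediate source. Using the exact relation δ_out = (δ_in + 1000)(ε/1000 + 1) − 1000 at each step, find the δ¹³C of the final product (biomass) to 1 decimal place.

step 1: δ = (-5.60 + 1000)·(-23.5/1000 + 1) − 1000 = -28.97‰
step 2: δ = (-28.97 + 1000)·(-23.5/1000 + 1) − 1000 = -51.79‰
step 3: δ = (-51.79 + 1000)·(-19.5/1000 + 1) − 1000 = -70.28‰
step 4: δ = (-70.28 + 1000)·(-13.0/1000 + 1) − 1000 = -82.36‰

-82.4‰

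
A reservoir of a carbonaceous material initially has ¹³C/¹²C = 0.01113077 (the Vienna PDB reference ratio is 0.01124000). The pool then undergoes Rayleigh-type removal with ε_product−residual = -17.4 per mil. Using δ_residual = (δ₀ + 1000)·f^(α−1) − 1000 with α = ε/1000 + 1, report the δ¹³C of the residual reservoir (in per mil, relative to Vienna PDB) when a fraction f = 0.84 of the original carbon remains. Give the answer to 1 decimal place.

-6.7 per mil

δ₀ = (0.01113077/0.01124000 − 1)×1000 = (0.990282 − 1)×1000 = -9.718 per mil
α − 1 = ε/1000 = -0.0174
f^(α−1) = 0.84^(-0.0174) = 1.003038
δ_res = (-9.718 + 1000) × 1.003038 − 1000 = 993.291 − 1000 = -6.71 per mil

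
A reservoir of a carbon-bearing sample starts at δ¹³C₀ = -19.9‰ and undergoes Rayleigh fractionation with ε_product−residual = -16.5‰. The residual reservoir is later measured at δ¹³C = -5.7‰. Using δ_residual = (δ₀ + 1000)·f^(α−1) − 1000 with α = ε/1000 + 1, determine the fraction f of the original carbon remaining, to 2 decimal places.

0.42

α − 1 = ε/1000 = -0.0165
(δ_res + 1000)/(δ₀ + 1000) = (-5.7 + 1000)/(-19.9 + 1000) = 994.3/980.1 = 1.014488
f = 1.014488^(1/-0.0165) = exp(ln(1.014488)/-0.0165) = exp(0.01438/-0.0165)
f = exp(-0.8718) = 0.4182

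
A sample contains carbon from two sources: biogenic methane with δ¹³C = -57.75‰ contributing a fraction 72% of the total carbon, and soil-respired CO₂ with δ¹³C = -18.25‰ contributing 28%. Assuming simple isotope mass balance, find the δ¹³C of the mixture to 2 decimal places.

δ_mix = f_A·δ_A + f_B·δ_B
δ_mix = 0.72 × (-57.75) + 0.28 × (-18.25)
δ_mix = -41.580 + -5.110 = -46.690‰

-46.69‰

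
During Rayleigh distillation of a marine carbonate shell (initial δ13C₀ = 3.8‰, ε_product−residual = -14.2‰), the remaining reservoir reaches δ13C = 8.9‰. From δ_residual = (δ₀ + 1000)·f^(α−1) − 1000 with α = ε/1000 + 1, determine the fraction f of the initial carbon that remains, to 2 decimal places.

0.70

α − 1 = ε/1000 = -0.0142
(δ_res + 1000)/(δ₀ + 1000) = (8.9 + 1000)/(3.8 + 1000) = 1008.9/1003.8 = 1.005081
f = 1.005081^(1/-0.0142) = exp(ln(1.005081)/-0.0142) = exp(0.00507/-0.0142)
f = exp(-0.3569) = 0.6998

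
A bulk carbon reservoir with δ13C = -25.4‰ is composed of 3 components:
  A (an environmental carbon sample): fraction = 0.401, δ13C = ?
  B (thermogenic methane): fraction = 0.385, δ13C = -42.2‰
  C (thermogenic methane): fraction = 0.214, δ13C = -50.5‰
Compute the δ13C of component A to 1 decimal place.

4.1‰

Isotope mass balance: δ_bulk = Σ fᵢ·δᵢ.
-25.4 = 0.401×δ_A + 0.385×(-42.2) + 0.214×(-50.5)
0.401·δ_A = -25.4 − (-27.054) = 1.654
δ_A = 1.654 / 0.401 = 4.12‰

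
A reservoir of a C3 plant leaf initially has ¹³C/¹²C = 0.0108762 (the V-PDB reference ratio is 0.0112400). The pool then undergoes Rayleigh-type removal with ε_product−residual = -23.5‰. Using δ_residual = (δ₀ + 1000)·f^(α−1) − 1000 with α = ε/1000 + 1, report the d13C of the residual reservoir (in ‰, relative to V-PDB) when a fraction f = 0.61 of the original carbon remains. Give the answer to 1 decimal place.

δ₀ = (0.0108762/0.0112400 − 1)×1000 = (0.967633 − 1)×1000 = -32.367‰
α − 1 = ε/1000 = -0.0235
f^(α−1) = 0.61^(-0.0235) = 1.011684
δ_res = (-32.367 + 1000) × 1.011684 − 1000 = 978.939 − 1000 = -21.06‰

-21.1‰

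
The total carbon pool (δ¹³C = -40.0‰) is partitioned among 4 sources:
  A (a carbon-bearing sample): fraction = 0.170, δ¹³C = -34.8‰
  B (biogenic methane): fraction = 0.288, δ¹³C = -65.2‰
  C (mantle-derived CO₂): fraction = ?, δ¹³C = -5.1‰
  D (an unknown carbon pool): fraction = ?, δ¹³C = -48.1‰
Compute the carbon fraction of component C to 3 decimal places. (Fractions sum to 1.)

Let f_C and f_D be the unknown fractions; fractions sum to 1 so f_C + f_D = 0.542.
Mass balance: Σ fᵢ·δᵢ = δ_bulk ⇒ f_C·(-5.1) + f_D·(-48.1) = -40.0 − (-24.694) = -15.306
Substitute f_D = 0.542 − f_C:
f_C·(-5.1 − -48.1) = -15.306 − 0.542×(-48.1) = 10.764
f_C = 10.764 / 43.0 = 0.2503

0.250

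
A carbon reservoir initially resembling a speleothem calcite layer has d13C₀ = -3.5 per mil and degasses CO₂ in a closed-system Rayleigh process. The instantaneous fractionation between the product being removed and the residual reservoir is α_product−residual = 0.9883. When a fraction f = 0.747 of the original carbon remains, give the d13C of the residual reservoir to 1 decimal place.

-0.1 per mil

Rayleigh residual: δ_res = (δ₀ + 1000)·f^(α−1) − 1000
α − 1 = -0.01170
f^(α−1) = 0.747^(-0.01170) = 1.003419
δ_res = (-3.5 + 1000) × 1.003419 − 1000 = 999.907 − 1000 = -0.09 per mil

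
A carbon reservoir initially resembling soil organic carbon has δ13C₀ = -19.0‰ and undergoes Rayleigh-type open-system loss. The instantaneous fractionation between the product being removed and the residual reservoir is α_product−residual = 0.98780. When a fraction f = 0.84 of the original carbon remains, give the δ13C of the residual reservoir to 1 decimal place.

-16.9‰

Rayleigh residual: δ_res = (δ₀ + 1000)·f^(α−1) − 1000
α − 1 = -0.01220
f^(α−1) = 0.84^(-0.01220) = 1.002129
δ_res = (-19.0 + 1000) × 1.002129 − 1000 = 983.089 − 1000 = -16.91‰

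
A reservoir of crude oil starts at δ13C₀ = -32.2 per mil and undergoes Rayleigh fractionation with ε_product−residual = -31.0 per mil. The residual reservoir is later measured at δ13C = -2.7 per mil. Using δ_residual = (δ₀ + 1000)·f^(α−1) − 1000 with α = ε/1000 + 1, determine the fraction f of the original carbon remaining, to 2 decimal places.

α − 1 = ε/1000 = -0.0310
(δ_res + 1000)/(δ₀ + 1000) = (-2.7 + 1000)/(-32.2 + 1000) = 997.3/967.8 = 1.030482
f = 1.030482^(1/-0.0310) = exp(ln(1.030482)/-0.0310) = exp(0.03003/-0.0310)
f = exp(-0.9686) = 0.3796

0.38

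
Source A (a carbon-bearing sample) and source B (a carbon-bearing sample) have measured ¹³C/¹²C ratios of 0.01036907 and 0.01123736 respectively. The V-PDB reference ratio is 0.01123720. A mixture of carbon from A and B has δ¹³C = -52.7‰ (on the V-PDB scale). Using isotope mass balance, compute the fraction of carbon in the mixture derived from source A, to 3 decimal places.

0.682

δ_A = (0.01036907/0.01123720 − 1)×1000 = (0.922745 − 1)×1000 = -77.255‰
δ_B = (0.01123736/0.01123720 − 1)×1000 = (1.000014 − 1)×1000 = 0.014‰
f_A = (δ_mix − δ_B)/(δ_A − δ_B) = (-52.7 − (0.014))/(-77.255 − (0.014))
f_A = -52.714 / -77.269 = 0.6822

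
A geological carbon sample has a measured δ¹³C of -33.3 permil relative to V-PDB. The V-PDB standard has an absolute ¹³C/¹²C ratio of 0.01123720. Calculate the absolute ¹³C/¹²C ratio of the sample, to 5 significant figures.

R_sample = R_standard × (δ¹³C/1000 + 1)
R_sample = 0.01123720 × (-33.3/1000 + 1) = 0.01123720 × 0.966700
R_sample = 0.0108630

0.010863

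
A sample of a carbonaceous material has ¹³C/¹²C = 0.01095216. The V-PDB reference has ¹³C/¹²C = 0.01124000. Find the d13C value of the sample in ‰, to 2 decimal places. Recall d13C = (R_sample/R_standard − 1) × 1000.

-25.61‰

d13C = (R_sample / R_standard − 1) × 1000
R_sample / R_standard = 0.01095216 / 0.01124000 = 0.974391
d13C = (0.974391 − 1) × 1000 = -25.609‰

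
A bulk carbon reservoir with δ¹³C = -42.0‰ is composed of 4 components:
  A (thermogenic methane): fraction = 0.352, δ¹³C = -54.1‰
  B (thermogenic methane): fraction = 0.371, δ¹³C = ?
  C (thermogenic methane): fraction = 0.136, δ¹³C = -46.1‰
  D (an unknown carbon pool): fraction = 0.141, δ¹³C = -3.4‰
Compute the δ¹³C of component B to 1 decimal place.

-43.7‰

Isotope mass balance: δ_bulk = Σ fᵢ·δᵢ.
-42.0 = 0.352×(-54.1) + 0.371×δ_B + 0.136×(-46.1) + 0.141×(-3.4)
0.371·δ_B = -42.0 − (-25.792) = -16.208
δ_B = -16.208 / 0.371 = -43.69‰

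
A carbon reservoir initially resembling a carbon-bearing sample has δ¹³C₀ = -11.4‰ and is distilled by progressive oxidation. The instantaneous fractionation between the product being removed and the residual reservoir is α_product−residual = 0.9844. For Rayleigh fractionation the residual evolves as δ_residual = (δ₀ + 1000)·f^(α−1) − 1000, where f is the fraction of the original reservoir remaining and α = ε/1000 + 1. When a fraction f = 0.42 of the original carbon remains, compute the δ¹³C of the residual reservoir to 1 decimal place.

Rayleigh residual: δ_res = (δ₀ + 1000)·f^(α−1) − 1000
α − 1 = -0.01560
f^(α−1) = 0.42^(-0.01560) = 1.013625
δ_res = (-11.4 + 1000) × 1.013625 − 1000 = 1002.070 − 1000 = 2.07‰

2.1‰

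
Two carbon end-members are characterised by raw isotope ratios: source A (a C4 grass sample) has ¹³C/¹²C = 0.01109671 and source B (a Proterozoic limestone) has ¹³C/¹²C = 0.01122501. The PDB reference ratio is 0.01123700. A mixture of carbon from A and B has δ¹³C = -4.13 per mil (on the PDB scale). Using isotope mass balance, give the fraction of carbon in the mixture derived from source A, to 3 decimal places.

δ_A = (0.01109671/0.01123700 − 1)×1000 = (0.987515 − 1)×1000 = -12.485 per mil
δ_B = (0.01122501/0.01123700 − 1)×1000 = (0.998933 − 1)×1000 = -1.067 per mil
f_A = (δ_mix − δ_B)/(δ_A − δ_B) = (-4.13 − (-1.067))/(-12.485 − (-1.067))
f_A = -3.063 / -11.418 = 0.2683

0.268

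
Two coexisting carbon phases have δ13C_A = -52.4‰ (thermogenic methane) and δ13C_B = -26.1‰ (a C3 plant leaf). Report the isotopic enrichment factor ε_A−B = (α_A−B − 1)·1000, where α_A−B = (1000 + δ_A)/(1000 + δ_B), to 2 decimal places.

α_A−B = (1000 + -52.4) / (1000 + -26.1) = 947.6 / 973.9 = 0.972995
ε_A−B = (0.972995 − 1) × 1000 = -27.005‰
(The approximation ε ≈ δ_A − δ_B would give -26.3‰.)

-27.00‰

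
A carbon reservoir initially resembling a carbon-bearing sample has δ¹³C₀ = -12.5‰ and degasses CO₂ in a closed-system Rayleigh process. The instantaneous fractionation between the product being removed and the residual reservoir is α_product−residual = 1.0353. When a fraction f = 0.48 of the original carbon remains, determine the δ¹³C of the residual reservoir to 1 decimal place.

-37.8‰

Rayleigh residual: δ_res = (δ₀ + 1000)·f^(α−1) − 1000
α − 1 = 0.03530
f^(α−1) = 0.48^(0.03530) = 0.974424
δ_res = (-12.5 + 1000) × 0.974424 − 1000 = 962.243 − 1000 = -37.76‰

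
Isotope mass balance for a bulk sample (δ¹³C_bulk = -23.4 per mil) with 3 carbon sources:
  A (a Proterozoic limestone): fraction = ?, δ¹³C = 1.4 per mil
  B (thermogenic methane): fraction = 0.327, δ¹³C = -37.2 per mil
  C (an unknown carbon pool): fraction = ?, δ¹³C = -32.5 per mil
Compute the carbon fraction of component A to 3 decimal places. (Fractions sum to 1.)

Let f_A and f_C be the unknown fractions; fractions sum to 1 so f_A + f_C = 0.673.
Mass balance: Σ fᵢ·δᵢ = δ_bulk ⇒ f_A·(1.4) + f_C·(-32.5) = -23.4 − (-12.164) = -11.236
Substitute f_C = 0.673 − f_A:
f_A·(1.4 − -32.5) = -11.236 − 0.673×(-32.5) = 10.637
f_A = 10.637 / 33.9 = 0.3138

0.314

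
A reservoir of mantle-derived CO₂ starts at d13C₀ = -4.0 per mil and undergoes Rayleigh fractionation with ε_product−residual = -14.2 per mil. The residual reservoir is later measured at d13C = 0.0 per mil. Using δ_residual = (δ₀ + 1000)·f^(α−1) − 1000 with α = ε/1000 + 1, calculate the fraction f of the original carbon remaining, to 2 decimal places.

α − 1 = ε/1000 = -0.0142
(δ_res + 1000)/(δ₀ + 1000) = (-0.0 + 1000)/(-4.0 + 1000) = 1000.0/996.0 = 1.004016
f = 1.004016^(1/-0.0142) = exp(ln(1.004016)/-0.0142) = exp(0.00401/-0.0142)
f = exp(-0.2823) = 0.7541

0.75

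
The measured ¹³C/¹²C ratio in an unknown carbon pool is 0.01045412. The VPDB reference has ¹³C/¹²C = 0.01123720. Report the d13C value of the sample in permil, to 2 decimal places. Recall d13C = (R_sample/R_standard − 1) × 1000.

-69.69 permil

d13C = (R_sample / R_standard − 1) × 1000
R_sample / R_standard = 0.01045412 / 0.01123720 = 0.930314
d13C = (0.930314 − 1) × 1000 = -69.686 permil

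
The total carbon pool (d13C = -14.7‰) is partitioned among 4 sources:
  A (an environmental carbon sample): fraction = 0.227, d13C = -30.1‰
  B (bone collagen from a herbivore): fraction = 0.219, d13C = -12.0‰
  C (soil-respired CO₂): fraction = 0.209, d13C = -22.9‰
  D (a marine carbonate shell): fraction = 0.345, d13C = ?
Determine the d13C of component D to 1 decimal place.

-1.3‰

Isotope mass balance: δ_bulk = Σ fᵢ·δᵢ.
-14.7 = 0.227×(-30.1) + 0.219×(-12.0) + 0.209×(-22.9) + 0.345×δ_D
0.345·δ_D = -14.7 − (-14.247) = -0.453
δ_D = -0.453 / 0.345 = -1.31‰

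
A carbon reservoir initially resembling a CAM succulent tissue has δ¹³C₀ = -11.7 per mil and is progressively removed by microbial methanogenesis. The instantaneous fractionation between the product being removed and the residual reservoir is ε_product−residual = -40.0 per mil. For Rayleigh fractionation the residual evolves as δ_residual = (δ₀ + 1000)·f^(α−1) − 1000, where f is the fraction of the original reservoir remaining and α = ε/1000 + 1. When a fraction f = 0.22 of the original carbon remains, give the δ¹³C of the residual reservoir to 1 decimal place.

50.0 per mil

Rayleigh residual: δ_res = (δ₀ + 1000)·f^(α−1) − 1000
α = ε/1000 + 1 = 0.96000, so α − 1 = -0.04000
f^(α−1) = 0.22^(-0.04000) = 1.062437
δ_res = (-11.7 + 1000) × 1.062437 − 1000 = 1050.006 − 1000 = 50.01 per mil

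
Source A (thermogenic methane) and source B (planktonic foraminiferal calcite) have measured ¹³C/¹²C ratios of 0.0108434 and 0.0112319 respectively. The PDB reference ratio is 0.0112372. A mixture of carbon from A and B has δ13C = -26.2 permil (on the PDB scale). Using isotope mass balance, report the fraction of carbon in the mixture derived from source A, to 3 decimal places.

0.744

δ_A = (0.0108434/0.0112372 − 1)×1000 = (0.964956 − 1)×1000 = -35.044 permil
δ_B = (0.0112319/0.0112372 − 1)×1000 = (0.999528 − 1)×1000 = -0.472 permil
f_A = (δ_mix − δ_B)/(δ_A − δ_B) = (-26.2 − (-0.472))/(-35.044 − (-0.472))
f_A = -25.728 / -34.573 = 0.7442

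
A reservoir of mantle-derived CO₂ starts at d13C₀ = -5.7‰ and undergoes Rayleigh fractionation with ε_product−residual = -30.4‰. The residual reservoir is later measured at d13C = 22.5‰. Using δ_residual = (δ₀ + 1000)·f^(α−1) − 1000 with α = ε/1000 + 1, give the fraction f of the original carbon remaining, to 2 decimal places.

0.40

α − 1 = ε/1000 = -0.0304
(δ_res + 1000)/(δ₀ + 1000) = (22.5 + 1000)/(-5.7 + 1000) = 1022.5/994.3 = 1.028362
f = 1.028362^(1/-0.0304) = exp(ln(1.028362)/-0.0304) = exp(0.02797/-0.0304)
f = exp(-0.9200) = 0.3985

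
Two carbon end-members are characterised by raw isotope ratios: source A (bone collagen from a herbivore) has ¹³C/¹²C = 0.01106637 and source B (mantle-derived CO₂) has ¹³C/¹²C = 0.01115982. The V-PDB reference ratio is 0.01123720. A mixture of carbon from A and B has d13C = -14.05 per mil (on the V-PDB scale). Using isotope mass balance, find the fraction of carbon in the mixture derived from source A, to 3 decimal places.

δ_A = (0.01106637/0.01123720 − 1)×1000 = (0.984798 − 1)×1000 = -15.202 per mil
δ_B = (0.01115982/0.01123720 − 1)×1000 = (0.993114 − 1)×1000 = -6.886 per mil
f_A = (δ_mix − δ_B)/(δ_A − δ_B) = (-14.05 − (-6.886))/(-15.202 − (-6.886))
f_A = -7.164 / -8.316 = 0.8615

0.861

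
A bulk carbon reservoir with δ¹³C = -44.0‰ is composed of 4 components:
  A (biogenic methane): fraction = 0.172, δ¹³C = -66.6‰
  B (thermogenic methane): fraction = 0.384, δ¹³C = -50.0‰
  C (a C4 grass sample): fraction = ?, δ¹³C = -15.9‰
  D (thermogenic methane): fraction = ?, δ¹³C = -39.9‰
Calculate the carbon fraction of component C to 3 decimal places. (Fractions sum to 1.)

0.182

Let f_C and f_D be the unknown fractions; fractions sum to 1 so f_C + f_D = 0.444.
Mass balance: Σ fᵢ·δᵢ = δ_bulk ⇒ f_C·(-15.9) + f_D·(-39.9) = -44.0 − (-30.655) = -13.345
Substitute f_D = 0.444 − f_C:
f_C·(-15.9 − -39.9) = -13.345 − 0.444×(-39.9) = 4.371
f_C = 4.371 / 24.0 = 0.1821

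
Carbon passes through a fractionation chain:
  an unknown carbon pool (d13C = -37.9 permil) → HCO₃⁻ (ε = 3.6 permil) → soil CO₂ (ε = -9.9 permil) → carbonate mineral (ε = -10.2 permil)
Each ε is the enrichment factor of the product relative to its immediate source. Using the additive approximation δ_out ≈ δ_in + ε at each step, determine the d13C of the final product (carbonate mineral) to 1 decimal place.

-54.4 permil

step 1: δ ≈ -37.9 + (3.6) = -34.3 permil
step 2: δ ≈ -34.3 + (-9.9) = -44.2 permil
step 3: δ ≈ -44.2 + (-10.2) = -54.4 permil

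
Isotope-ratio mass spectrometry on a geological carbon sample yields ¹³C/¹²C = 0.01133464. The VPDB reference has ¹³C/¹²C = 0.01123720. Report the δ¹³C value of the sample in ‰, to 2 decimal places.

δ¹³C = (R_sample / R_standard − 1) × 1000
R_sample / R_standard = 0.01133464 / 0.01123720 = 1.008671
δ¹³C = (1.008671 − 1) × 1000 = 8.671‰

8.67‰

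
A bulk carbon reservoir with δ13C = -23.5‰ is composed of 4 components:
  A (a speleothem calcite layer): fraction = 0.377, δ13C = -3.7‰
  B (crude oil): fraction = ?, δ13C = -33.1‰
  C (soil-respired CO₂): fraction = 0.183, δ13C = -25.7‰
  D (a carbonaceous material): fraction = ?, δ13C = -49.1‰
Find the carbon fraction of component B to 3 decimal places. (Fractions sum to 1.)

0.263

Let f_B and f_D be the unknown fractions; fractions sum to 1 so f_B + f_D = 0.440.
Mass balance: Σ fᵢ·δᵢ = δ_bulk ⇒ f_B·(-33.1) + f_D·(-49.1) = -23.5 − (-6.098) = -17.402
Substitute f_D = 0.440 − f_B:
f_B·(-33.1 − -49.1) = -17.402 − 0.440×(-49.1) = 4.202
f_B = 4.202 / 16.0 = 0.2626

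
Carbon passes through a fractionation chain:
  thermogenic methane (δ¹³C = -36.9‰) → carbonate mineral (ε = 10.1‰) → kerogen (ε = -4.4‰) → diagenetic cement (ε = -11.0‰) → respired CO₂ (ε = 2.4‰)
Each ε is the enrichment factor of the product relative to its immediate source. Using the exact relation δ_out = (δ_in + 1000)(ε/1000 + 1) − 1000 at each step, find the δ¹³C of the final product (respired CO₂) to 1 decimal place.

-39.8‰

step 1: δ = (-36.90 + 1000)·(10.1/1000 + 1) − 1000 = -27.17‰
step 2: δ = (-27.17 + 1000)·(-4.4/1000 + 1) − 1000 = -31.45‰
step 3: δ = (-31.45 + 1000)·(-11.0/1000 + 1) − 1000 = -42.11‰
step 4: δ = (-42.11 + 1000)·(2.4/1000 + 1) − 1000 = -39.81‰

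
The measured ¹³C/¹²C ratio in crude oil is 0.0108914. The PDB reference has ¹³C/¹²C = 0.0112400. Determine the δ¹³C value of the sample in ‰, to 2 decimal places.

-31.01‰

δ¹³C = (R_sample / R_standard − 1) × 1000
R_sample / R_standard = 0.0108914 / 0.0112400 = 0.968986
δ¹³C = (0.968986 − 1) × 1000 = -31.014‰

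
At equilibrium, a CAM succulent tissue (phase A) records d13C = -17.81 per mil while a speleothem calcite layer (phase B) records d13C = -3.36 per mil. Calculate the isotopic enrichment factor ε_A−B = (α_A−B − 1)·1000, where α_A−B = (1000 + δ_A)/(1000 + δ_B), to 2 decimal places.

α_A−B = (1000 + -17.81) / (1000 + -3.36) = 982.19 / 996.64 = 0.985501
ε_A−B = (0.985501 − 1) × 1000 = -14.499 per mil
(The approximation ε ≈ δ_A − δ_B would give -14.45 per mil.)

-14.50 per mil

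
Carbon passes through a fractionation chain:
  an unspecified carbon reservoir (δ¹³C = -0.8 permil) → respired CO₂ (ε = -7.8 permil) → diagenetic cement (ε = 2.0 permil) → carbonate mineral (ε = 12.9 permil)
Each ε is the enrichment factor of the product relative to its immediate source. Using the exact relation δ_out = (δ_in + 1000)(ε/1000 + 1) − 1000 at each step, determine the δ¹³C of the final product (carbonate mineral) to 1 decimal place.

6.2 permil

step 1: δ = (-0.80 + 1000)·(-7.8/1000 + 1) − 1000 = -8.59 permil
step 2: δ = (-8.59 + 1000)·(2.0/1000 + 1) − 1000 = -6.61 permil
step 3: δ = (-6.61 + 1000)·(12.9/1000 + 1) − 1000 = 6.20 permil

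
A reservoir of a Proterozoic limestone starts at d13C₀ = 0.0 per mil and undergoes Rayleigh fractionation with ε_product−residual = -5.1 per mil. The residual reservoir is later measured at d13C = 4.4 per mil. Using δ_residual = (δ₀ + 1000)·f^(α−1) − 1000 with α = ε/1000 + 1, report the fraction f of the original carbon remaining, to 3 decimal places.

0.423

α − 1 = ε/1000 = -0.0051
(δ_res + 1000)/(δ₀ + 1000) = (4.4 + 1000)/(-0.0 + 1000) = 1004.4/1000.0 = 1.004400
f = 1.004400^(1/-0.0051) = exp(ln(1.004400)/-0.0051) = exp(0.00439/-0.0051)
f = exp(-0.8609) = 0.4228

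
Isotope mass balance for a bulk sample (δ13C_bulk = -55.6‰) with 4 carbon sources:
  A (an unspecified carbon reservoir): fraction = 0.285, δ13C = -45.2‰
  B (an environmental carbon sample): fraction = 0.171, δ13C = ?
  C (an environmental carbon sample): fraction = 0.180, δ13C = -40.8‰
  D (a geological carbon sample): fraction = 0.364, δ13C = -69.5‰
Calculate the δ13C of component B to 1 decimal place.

-58.9‰

Isotope mass balance: δ_bulk = Σ fᵢ·δᵢ.
-55.6 = 0.285×(-45.2) + 0.171×δ_B + 0.180×(-40.8) + 0.364×(-69.5)
0.171·δ_B = -55.6 − (-45.524) = -10.076
δ_B = -10.076 / 0.171 = -58.92‰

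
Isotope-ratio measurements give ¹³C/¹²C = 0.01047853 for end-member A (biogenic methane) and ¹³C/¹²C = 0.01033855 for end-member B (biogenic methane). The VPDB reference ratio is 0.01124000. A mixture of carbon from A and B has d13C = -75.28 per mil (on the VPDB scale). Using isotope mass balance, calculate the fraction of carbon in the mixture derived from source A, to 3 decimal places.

0.395

δ_A = (0.01047853/0.01124000 − 1)×1000 = (0.932254 − 1)×1000 = -67.746 per mil
δ_B = (0.01033855/0.01124000 − 1)×1000 = (0.919800 − 1)×1000 = -80.200 per mil
f_A = (δ_mix − δ_B)/(δ_A − δ_B) = (-75.28 − (-80.200))/(-67.746 − (-80.200))
f_A = 4.920 / 12.454 = 0.3951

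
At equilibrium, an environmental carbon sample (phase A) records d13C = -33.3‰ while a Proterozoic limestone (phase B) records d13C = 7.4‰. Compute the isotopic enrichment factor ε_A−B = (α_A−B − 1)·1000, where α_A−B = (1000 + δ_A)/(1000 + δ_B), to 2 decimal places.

α_A−B = (1000 + -33.3) / (1000 + 7.4) = 966.7 / 1007.4 = 0.959599
ε_A−B = (0.959599 − 1) × 1000 = -40.401‰
(The approximation ε ≈ δ_A − δ_B would give -40.7‰.)

-40.40‰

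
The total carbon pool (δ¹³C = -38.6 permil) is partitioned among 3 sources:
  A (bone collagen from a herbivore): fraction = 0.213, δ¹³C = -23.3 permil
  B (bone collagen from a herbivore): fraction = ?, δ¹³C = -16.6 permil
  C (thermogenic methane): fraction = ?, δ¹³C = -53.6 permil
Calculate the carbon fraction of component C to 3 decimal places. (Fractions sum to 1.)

0.556

Let f_C and f_B be the unknown fractions; fractions sum to 1 so f_C + f_B = 0.787.
Mass balance: Σ fᵢ·δᵢ = δ_bulk ⇒ f_C·(-53.6) + f_B·(-16.6) = -38.6 − (-4.963) = -33.637
Substitute f_B = 0.787 − f_C:
f_C·(-53.6 − -16.6) = -33.637 − 0.787×(-16.6) = -20.573
f_C = -20.573 / -37.0 = 0.5560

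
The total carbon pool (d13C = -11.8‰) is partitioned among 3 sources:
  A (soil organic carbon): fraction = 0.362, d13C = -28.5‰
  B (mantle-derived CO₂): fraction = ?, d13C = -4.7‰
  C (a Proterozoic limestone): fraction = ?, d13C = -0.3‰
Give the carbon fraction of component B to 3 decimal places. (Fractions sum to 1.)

Let f_B and f_C be the unknown fractions; fractions sum to 1 so f_B + f_C = 0.638.
Mass balance: Σ fᵢ·δᵢ = δ_bulk ⇒ f_B·(-4.7) + f_C·(-0.3) = -11.8 − (-10.317) = -1.483
Substitute f_C = 0.638 − f_B:
f_B·(-4.7 − -0.3) = -1.483 − 0.638×(-0.3) = -1.292
f_B = -1.292 / -4.4 = 0.2935

0.294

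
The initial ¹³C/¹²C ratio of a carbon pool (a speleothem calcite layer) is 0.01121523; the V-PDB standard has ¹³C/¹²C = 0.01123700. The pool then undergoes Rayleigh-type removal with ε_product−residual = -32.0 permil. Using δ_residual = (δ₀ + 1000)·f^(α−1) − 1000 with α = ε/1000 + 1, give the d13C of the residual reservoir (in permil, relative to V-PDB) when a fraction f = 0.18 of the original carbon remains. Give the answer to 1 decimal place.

δ₀ = (0.01121523/0.01123700 − 1)×1000 = (0.998063 − 1)×1000 = -1.937 permil
α − 1 = ε/1000 = -0.0320
f^(α−1) = 0.18^(-0.0320) = 1.056407
δ_res = (-1.937 + 1000) × 1.056407 − 1000 = 1054.360 − 1000 = 54.36 permil

54.4 permil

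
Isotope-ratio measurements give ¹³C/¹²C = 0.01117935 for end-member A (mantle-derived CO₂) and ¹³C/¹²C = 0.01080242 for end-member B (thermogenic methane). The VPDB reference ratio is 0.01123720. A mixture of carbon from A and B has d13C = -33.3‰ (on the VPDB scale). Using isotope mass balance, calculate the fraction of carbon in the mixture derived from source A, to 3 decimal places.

δ_A = (0.01117935/0.01123720 − 1)×1000 = (0.994852 − 1)×1000 = -5.148‰
δ_B = (0.01080242/0.01123720 − 1)×1000 = (0.961309 − 1)×1000 = -38.691‰
f_A = (δ_mix − δ_B)/(δ_A − δ_B) = (-33.3 − (-38.691))/(-5.148 − (-38.691))
f_A = 5.391 / 33.543 = 0.1607

0.161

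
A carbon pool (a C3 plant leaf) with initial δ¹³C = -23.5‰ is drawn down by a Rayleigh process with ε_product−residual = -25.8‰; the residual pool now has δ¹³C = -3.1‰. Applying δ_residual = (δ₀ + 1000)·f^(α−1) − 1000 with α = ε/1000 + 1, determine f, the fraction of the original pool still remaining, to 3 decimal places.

0.449

α − 1 = ε/1000 = -0.0258
(δ_res + 1000)/(δ₀ + 1000) = (-3.1 + 1000)/(-23.5 + 1000) = 996.9/976.5 = 1.020891
f = 1.020891^(1/-0.0258) = exp(ln(1.020891)/-0.0258) = exp(0.02068/-0.0258)
f = exp(-0.8014) = 0.4487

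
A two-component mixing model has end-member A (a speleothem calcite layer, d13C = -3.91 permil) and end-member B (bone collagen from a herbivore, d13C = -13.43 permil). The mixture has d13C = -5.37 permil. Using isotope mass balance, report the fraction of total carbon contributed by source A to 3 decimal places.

δ_mix = f_A·δ_A + (1 − f_A)·δ_B  ⇒  f_A = (δ_mix − δ_B)/(δ_A − δ_B)
f_A = (-5.37 − (-13.43)) / (-3.91 − (-13.43))
f_A = 8.06 / 9.52 = 0.8466

0.847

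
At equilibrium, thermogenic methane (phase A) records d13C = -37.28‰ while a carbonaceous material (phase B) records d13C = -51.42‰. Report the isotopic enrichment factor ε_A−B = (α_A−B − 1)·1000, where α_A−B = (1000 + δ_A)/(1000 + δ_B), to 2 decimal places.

α_A−B = (1000 + -37.28) / (1000 + -51.42) = 962.72 / 948.58 = 1.014906
ε_A−B = (1.014906 − 1) × 1000 = 14.906‰
(The approximation ε ≈ δ_A − δ_B would give 14.14‰.)

14.91‰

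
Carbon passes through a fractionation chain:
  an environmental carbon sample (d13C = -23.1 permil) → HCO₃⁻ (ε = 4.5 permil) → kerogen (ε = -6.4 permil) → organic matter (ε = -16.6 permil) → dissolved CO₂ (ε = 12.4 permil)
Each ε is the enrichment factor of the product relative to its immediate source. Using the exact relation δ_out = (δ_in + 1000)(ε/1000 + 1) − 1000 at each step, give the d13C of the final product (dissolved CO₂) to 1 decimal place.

step 1: δ = (-23.10 + 1000)·(4.5/1000 + 1) − 1000 = -18.70 permil
step 2: δ = (-18.70 + 1000)·(-6.4/1000 + 1) − 1000 = -24.98 permil
step 3: δ = (-24.98 + 1000)·(-16.6/1000 + 1) − 1000 = -41.17 permil
step 4: δ = (-41.17 + 1000)·(12.4/1000 + 1) − 1000 = -29.28 permil

-29.3 permil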